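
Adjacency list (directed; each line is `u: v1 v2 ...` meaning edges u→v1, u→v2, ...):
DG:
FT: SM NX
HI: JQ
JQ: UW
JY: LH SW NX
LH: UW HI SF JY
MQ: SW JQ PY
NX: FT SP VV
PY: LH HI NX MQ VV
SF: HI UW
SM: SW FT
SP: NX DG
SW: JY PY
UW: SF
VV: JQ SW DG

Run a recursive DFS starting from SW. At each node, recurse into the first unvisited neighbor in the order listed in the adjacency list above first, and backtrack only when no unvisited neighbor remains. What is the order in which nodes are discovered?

Visit SW
SW → JY
JY → LH
LH → UW
UW → SF
SF → HI
HI → JQ
JY → NX
NX → FT
FT → SM
NX → SP
SP → DG
NX → VV
SW → PY
PY → MQ

SW, JY, LH, UW, SF, HI, JQ, NX, FT, SM, SP, DG, VV, PY, MQ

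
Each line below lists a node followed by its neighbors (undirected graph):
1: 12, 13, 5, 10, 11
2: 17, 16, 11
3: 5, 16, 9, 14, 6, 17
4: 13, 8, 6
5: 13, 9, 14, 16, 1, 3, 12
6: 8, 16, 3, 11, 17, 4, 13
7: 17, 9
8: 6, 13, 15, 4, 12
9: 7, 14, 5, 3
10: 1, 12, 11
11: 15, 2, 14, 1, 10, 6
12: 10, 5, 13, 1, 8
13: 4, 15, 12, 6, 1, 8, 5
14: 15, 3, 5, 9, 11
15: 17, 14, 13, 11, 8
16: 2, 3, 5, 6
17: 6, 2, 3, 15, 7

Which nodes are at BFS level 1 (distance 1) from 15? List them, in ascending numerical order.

8, 11, 13, 14, 17

Level 0: 15
Level 1: 8, 11, 13, 14, 17
Level 2: 1, 2, 3, 4, 5, 6, 7, 9, 10, 12
Level 3: 16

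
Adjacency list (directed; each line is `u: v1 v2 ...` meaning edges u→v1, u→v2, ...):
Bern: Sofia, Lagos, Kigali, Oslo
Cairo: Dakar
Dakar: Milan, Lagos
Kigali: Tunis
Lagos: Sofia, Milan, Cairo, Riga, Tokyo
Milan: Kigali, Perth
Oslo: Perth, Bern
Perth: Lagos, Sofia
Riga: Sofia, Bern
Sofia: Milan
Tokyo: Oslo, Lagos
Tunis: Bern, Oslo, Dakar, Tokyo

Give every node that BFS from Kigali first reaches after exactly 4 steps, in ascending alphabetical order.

Level 0: Kigali
Level 1: Tunis
Level 2: Bern, Dakar, Oslo, Tokyo
Level 3: Lagos, Milan, Perth, Sofia
Level 4: Cairo, Riga

Cairo, Riga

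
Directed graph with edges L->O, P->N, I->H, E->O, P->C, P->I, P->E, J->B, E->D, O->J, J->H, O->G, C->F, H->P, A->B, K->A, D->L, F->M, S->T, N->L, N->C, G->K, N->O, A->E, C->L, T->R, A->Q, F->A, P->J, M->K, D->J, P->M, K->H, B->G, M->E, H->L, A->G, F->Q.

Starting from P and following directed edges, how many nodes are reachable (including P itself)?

BFS from P visits: P, C, E, I, J, M, N, F, L, D, O, H, B, K, A, Q, G
Reachable nodes: 17 of 20 total.

17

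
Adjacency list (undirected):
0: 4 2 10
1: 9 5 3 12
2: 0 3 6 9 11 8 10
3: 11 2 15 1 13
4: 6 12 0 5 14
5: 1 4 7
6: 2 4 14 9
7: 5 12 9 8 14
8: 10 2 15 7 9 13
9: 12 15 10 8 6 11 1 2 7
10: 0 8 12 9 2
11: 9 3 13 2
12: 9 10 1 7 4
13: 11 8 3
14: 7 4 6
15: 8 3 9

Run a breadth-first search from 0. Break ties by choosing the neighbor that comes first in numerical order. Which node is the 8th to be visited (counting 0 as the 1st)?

9

Visit 0; enqueue 2, 4, 10 → queue [2, 4, 10]
Visit 2; enqueue 3, 6, 8, 9, 11 → queue [4, 10, 3, 6, 8, 9, 11]
Visit 4; enqueue 5, 12, 14 → queue [10, 3, 6, 8, 9, 11, 5, 12, 14]
Visit 10 → queue [3, 6, 8, 9, 11, 5, 12, 14]
Visit 3; enqueue 1, 13, 15 → queue [6, 8, 9, 11, 5, 12, 14, 1, 13, 15]
Visit 6 → queue [8, 9, 11, 5, 12, 14, 1, 13, 15]
Visit 8; enqueue 7 → queue [9, 11, 5, 12, 14, 1, 13, 15, 7]
Visit 9 → queue [11, 5, 12, 14, 1, 13, 15, 7]
Visit 11 → queue [5, 12, 14, 1, 13, 15, 7]
Visit 5 → queue [12, 14, 1, 13, 15, 7]
Visit 12 → queue [14, 1, 13, 15, 7]
Visit 14 → queue [1, 13, 15, 7]
Visit 1 → queue [13, 15, 7]
Visit 13 → queue [15, 7]
Visit 15 → queue [7]
Visit 7 → queue []

Visit order: 0, 2, 4, 10, 3, 6, 8, 9, 11, 5, 12, 14, 1, 13, 15, 7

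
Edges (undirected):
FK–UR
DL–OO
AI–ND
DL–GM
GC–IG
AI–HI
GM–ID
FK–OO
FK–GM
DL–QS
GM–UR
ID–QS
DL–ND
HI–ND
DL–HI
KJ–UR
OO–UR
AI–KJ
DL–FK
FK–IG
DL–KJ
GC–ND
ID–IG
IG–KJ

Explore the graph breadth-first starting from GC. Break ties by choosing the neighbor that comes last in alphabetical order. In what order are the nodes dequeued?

Visit GC; enqueue ND, IG → queue [ND, IG]
Visit ND; enqueue HI, DL, AI → queue [IG, HI, DL, AI]
Visit IG; enqueue KJ, ID, FK → queue [HI, DL, AI, KJ, ID, FK]
Visit HI → queue [DL, AI, KJ, ID, FK]
Visit DL; enqueue QS, OO, GM → queue [AI, KJ, ID, FK, QS, OO, GM]
Visit AI → queue [KJ, ID, FK, QS, OO, GM]
Visit KJ; enqueue UR → queue [ID, FK, QS, OO, GM, UR]
Visit ID → queue [FK, QS, OO, GM, UR]
Visit FK → queue [QS, OO, GM, UR]
Visit QS → queue [OO, GM, UR]
Visit OO → queue [GM, UR]
Visit GM → queue [UR]
Visit UR → queue []

GC, ND, IG, HI, DL, AI, KJ, ID, FK, QS, OO, GM, UR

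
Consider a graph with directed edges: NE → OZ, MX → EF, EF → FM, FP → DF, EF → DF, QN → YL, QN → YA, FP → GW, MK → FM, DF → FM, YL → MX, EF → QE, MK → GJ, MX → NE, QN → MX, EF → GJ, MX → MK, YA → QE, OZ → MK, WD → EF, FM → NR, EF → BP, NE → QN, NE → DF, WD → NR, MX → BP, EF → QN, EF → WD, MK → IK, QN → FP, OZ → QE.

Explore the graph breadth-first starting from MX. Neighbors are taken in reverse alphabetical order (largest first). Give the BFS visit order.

Visit MX; enqueue NE, MK, EF, BP → queue [NE, MK, EF, BP]
Visit NE; enqueue QN, OZ, DF → queue [MK, EF, BP, QN, OZ, DF]
Visit MK; enqueue IK, GJ, FM → queue [EF, BP, QN, OZ, DF, IK, GJ, FM]
Visit EF; enqueue WD, QE → queue [BP, QN, OZ, DF, IK, GJ, FM, WD, QE]
Visit BP → queue [QN, OZ, DF, IK, GJ, FM, WD, QE]
Visit QN; enqueue YL, YA, FP → queue [OZ, DF, IK, GJ, FM, WD, QE, YL, YA, FP]
Visit OZ → queue [DF, IK, GJ, FM, WD, QE, YL, YA, FP]
Visit DF → queue [IK, GJ, FM, WD, QE, YL, YA, FP]
Visit IK → queue [GJ, FM, WD, QE, YL, YA, FP]
Visit GJ → queue [FM, WD, QE, YL, YA, FP]
Visit FM; enqueue NR → queue [WD, QE, YL, YA, FP, NR]
Visit WD → queue [QE, YL, YA, FP, NR]
Visit QE → queue [YL, YA, FP, NR]
Visit YL → queue [YA, FP, NR]
Visit YA → queue [FP, NR]
Visit FP; enqueue GW → queue [NR, GW]
Visit NR → queue [GW]
Visit GW → queue []

MX -> NE -> MK -> EF -> BP -> QN -> OZ -> DF -> IK -> GJ -> FM -> WD -> QE -> YL -> YA -> FP -> NR -> GW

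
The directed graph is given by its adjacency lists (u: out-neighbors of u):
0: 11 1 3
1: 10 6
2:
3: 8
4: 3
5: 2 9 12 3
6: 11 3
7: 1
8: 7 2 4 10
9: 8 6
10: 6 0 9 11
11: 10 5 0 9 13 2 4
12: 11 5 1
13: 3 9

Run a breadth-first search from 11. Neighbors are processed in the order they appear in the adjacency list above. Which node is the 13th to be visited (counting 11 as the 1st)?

8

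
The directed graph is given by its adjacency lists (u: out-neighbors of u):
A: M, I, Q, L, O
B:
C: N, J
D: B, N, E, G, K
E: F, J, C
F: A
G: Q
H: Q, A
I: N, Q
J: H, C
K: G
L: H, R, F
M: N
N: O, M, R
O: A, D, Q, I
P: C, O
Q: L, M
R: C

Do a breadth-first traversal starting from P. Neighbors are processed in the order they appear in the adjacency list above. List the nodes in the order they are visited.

P -> C -> O -> N -> J -> A -> D -> Q -> I -> M -> R -> H -> L -> B -> E -> G -> K -> F

Visit P; enqueue C, O → queue [C, O]
Visit C; enqueue N, J → queue [O, N, J]
Visit O; enqueue A, D, Q, I → queue [N, J, A, D, Q, I]
Visit N; enqueue M, R → queue [J, A, D, Q, I, M, R]
Visit J; enqueue H → queue [A, D, Q, I, M, R, H]
Visit A; enqueue L → queue [D, Q, I, M, R, H, L]
Visit D; enqueue B, E, G, K → queue [Q, I, M, R, H, L, B, E, G, K]
Visit Q → queue [I, M, R, H, L, B, E, G, K]
Visit I → queue [M, R, H, L, B, E, G, K]
Visit M → queue [R, H, L, B, E, G, K]
Visit R → queue [H, L, B, E, G, K]
Visit H → queue [L, B, E, G, K]
Visit L; enqueue F → queue [B, E, G, K, F]
Visit B → queue [E, G, K, F]
Visit E → queue [G, K, F]
Visit G → queue [K, F]
Visit K → queue [F]
Visit F → queue []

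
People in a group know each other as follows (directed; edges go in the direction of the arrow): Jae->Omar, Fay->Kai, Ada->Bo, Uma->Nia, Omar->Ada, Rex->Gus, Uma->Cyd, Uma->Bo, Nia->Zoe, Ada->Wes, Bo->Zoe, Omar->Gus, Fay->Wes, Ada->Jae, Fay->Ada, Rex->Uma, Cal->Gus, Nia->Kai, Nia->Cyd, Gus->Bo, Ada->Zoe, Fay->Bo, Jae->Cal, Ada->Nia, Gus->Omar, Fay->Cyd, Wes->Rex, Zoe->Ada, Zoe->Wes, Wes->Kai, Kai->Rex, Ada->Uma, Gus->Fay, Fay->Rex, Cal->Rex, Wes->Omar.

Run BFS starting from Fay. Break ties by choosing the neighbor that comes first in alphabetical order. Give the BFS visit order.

Visit Fay; enqueue Ada, Bo, Cyd, Kai, Rex, Wes → queue [Ada, Bo, Cyd, Kai, Rex, Wes]
Visit Ada; enqueue Jae, Nia, Uma, Zoe → queue [Bo, Cyd, Kai, Rex, Wes, Jae, Nia, Uma, Zoe]
Visit Bo → queue [Cyd, Kai, Rex, Wes, Jae, Nia, Uma, Zoe]
Visit Cyd → queue [Kai, Rex, Wes, Jae, Nia, Uma, Zoe]
Visit Kai → queue [Rex, Wes, Jae, Nia, Uma, Zoe]
Visit Rex; enqueue Gus → queue [Wes, Jae, Nia, Uma, Zoe, Gus]
Visit Wes; enqueue Omar → queue [Jae, Nia, Uma, Zoe, Gus, Omar]
Visit Jae; enqueue Cal → queue [Nia, Uma, Zoe, Gus, Omar, Cal]
Visit Nia → queue [Uma, Zoe, Gus, Omar, Cal]
Visit Uma → queue [Zoe, Gus, Omar, Cal]
Visit Zoe → queue [Gus, Omar, Cal]
Visit Gus → queue [Omar, Cal]
Visit Omar → queue [Cal]
Visit Cal → queue []

Fay, Ada, Bo, Cyd, Kai, Rex, Wes, Jae, Nia, Uma, Zoe, Gus, Omar, Cal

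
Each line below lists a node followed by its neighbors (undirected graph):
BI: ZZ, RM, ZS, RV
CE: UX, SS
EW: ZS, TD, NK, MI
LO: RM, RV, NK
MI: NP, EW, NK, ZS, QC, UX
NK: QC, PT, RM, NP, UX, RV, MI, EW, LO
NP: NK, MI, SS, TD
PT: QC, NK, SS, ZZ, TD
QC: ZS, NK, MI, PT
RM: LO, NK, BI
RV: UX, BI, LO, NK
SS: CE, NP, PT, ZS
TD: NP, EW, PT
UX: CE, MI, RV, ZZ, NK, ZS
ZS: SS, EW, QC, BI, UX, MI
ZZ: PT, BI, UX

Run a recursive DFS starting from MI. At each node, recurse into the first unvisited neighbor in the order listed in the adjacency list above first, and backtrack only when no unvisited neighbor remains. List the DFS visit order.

Visit MI
MI → NP
NP → NK
NK → QC
QC → ZS
ZS → SS
SS → CE
CE → UX
UX → RV
RV → BI
BI → ZZ
ZZ → PT
PT → TD
TD → EW
BI → RM
RM → LO

MI NP NK QC ZS SS CE UX RV BI ZZ PT TD EW RM LO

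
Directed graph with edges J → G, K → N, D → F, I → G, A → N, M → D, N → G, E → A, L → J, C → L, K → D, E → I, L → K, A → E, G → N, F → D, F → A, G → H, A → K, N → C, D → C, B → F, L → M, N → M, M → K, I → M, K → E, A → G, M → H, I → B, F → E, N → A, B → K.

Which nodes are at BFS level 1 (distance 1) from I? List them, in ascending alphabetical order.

Level 0: I
Level 1: B, G, M
Level 2: D, F, H, K, N
Level 3: A, C, E
Level 4: L
Level 5: J

B, G, M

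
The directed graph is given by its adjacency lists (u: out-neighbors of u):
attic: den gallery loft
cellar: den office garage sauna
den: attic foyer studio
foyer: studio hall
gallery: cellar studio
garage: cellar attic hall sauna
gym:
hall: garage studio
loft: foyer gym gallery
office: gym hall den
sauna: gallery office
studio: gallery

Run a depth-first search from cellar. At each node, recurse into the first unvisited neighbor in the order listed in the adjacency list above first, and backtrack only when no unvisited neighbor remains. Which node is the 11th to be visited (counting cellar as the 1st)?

office

Visit cellar
cellar → den
den → attic
attic → gallery
gallery → studio
attic → loft
loft → foyer
foyer → hall
hall → garage
garage → sauna
sauna → office
office → gym

Visit order: cellar, den, attic, gallery, studio, loft, foyer, hall, garage, sauna, office, gym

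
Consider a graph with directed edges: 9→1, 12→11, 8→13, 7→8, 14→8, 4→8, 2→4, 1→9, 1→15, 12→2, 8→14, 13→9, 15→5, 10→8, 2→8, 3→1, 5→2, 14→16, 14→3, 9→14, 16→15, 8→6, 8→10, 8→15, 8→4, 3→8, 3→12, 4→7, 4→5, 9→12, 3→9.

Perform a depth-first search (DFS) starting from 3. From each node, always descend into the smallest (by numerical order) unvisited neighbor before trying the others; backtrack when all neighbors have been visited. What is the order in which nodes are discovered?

Visit 3
3 → 1
1 → 9
9 → 12
12 → 2
2 → 4
4 → 5
4 → 7
7 → 8
8 → 6
8 → 10
8 → 13
8 → 14
14 → 16
16 → 15
12 → 11

3 -> 1 -> 9 -> 12 -> 2 -> 4 -> 5 -> 7 -> 8 -> 6 -> 10 -> 13 -> 14 -> 16 -> 15 -> 11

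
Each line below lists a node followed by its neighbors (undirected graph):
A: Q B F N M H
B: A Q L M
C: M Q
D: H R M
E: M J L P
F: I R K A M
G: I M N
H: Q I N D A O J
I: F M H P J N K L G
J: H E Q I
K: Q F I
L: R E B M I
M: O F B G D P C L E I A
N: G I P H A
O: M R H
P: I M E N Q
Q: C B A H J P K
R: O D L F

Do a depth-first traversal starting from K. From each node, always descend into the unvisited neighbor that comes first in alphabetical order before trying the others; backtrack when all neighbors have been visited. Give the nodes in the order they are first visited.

Visit K
K → F
F → A
A → B
B → L
L → E
E → J
J → H
H → D
D → M
M → C
C → Q
Q → P
P → I
I → G
G → N
M → O
O → R

K, F, A, B, L, E, J, H, D, M, C, Q, P, I, G, N, O, R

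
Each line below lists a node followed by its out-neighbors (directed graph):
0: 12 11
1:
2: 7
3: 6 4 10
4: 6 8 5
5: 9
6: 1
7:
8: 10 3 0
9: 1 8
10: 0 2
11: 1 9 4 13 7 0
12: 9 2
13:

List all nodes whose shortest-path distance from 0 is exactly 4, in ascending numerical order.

Level 0: 0
Level 1: 11, 12
Level 2: 1, 2, 4, 7, 9, 13
Level 3: 5, 6, 8
Level 4: 3, 10

3, 10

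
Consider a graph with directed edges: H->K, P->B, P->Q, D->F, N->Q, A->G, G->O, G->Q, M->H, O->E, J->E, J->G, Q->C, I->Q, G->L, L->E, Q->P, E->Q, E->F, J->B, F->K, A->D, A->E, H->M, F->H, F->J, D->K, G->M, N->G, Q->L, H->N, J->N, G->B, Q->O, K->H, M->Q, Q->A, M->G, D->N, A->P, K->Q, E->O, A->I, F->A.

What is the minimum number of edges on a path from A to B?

2

Level 0: A
Level 1: D, E, G, I, P
Level 2: B, F, K, L, M, N, O, Q
Level 3: C, H, J
B first appears at level 2.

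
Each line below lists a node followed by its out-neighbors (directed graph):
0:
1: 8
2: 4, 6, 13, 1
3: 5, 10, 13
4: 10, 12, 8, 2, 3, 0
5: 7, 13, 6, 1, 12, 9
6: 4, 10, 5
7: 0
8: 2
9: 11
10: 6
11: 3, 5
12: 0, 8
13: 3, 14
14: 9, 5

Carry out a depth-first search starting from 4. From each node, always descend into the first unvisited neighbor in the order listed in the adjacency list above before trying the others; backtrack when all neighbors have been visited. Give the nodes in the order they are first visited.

4 → 10 → 6 → 5 → 7 → 0 → 13 → 3 → 14 → 9 → 11 → 1 → 8 → 2 → 12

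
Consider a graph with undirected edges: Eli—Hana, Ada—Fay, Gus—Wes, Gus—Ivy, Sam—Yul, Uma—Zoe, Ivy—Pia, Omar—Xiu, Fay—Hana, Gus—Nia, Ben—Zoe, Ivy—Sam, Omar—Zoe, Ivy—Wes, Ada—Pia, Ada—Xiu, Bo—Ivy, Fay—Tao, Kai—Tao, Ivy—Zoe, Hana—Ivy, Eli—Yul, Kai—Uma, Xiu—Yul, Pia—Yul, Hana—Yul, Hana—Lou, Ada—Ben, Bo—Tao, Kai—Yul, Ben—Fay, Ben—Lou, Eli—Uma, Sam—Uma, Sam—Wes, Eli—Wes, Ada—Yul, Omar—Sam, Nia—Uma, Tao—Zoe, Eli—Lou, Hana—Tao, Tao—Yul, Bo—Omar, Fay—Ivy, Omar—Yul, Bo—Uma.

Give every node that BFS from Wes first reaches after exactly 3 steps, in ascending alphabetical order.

Ada, Ben, Kai, Tao, Xiu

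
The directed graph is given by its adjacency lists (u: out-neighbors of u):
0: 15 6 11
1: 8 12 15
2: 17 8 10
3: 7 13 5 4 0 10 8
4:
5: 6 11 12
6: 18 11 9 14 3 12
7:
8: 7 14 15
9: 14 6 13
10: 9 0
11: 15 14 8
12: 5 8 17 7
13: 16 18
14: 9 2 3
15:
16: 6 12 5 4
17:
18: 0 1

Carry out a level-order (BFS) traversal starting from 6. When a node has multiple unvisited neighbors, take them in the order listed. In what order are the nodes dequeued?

6 18 11 9 14 3 12 0 1 15 8 13 2 7 5 4 10 17 16

Visit 6; enqueue 18, 11, 9, 14, 3, 12 → queue [18, 11, 9, 14, 3, 12]
Visit 18; enqueue 0, 1 → queue [11, 9, 14, 3, 12, 0, 1]
Visit 11; enqueue 15, 8 → queue [9, 14, 3, 12, 0, 1, 15, 8]
Visit 9; enqueue 13 → queue [14, 3, 12, 0, 1, 15, 8, 13]
Visit 14; enqueue 2 → queue [3, 12, 0, 1, 15, 8, 13, 2]
Visit 3; enqueue 7, 5, 4, 10 → queue [12, 0, 1, 15, 8, 13, 2, 7, 5, 4, 10]
Visit 12; enqueue 17 → queue [0, 1, 15, 8, 13, 2, 7, 5, 4, 10, 17]
Visit 0 → queue [1, 15, 8, 13, 2, 7, 5, 4, 10, 17]
Visit 1 → queue [15, 8, 13, 2, 7, 5, 4, 10, 17]
Visit 15 → queue [8, 13, 2, 7, 5, 4, 10, 17]
Visit 8 → queue [13, 2, 7, 5, 4, 10, 17]
Visit 13; enqueue 16 → queue [2, 7, 5, 4, 10, 17, 16]
Visit 2 → queue [7, 5, 4, 10, 17, 16]
Visit 7 → queue [5, 4, 10, 17, 16]
Visit 5 → queue [4, 10, 17, 16]
Visit 4 → queue [10, 17, 16]
Visit 10 → queue [17, 16]
Visit 17 → queue [16]
Visit 16 → queue []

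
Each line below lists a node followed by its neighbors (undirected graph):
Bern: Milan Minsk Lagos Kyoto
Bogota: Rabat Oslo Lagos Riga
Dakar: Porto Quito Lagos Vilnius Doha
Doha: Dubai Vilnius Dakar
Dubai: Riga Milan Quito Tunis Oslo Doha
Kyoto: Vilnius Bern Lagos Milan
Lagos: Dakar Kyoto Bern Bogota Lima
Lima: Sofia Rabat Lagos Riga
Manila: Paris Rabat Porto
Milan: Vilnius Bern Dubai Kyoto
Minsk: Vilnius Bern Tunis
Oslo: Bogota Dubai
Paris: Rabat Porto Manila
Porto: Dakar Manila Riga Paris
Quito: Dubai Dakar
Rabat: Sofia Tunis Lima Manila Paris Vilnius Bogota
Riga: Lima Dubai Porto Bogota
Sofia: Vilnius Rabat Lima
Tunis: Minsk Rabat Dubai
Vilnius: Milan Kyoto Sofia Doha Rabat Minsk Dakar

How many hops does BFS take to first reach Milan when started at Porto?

Level 0: Porto
Level 1: Dakar, Manila, Paris, Riga
Level 2: Bogota, Doha, Dubai, Lagos, Lima, Quito, Rabat, Vilnius
Level 3: Bern, Kyoto, Milan, Minsk, Oslo, Sofia, Tunis
Milan first appears at level 3.

3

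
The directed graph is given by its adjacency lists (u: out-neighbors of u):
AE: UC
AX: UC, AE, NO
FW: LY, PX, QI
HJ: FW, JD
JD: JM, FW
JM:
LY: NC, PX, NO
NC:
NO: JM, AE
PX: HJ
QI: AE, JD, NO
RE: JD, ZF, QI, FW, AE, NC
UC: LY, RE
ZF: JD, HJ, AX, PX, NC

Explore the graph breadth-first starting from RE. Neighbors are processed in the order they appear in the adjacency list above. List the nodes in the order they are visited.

RE, JD, ZF, QI, FW, AE, NC, JM, HJ, AX, PX, NO, LY, UC

Visit RE; enqueue JD, ZF, QI, FW, AE, NC → queue [JD, ZF, QI, FW, AE, NC]
Visit JD; enqueue JM → queue [ZF, QI, FW, AE, NC, JM]
Visit ZF; enqueue HJ, AX, PX → queue [QI, FW, AE, NC, JM, HJ, AX, PX]
Visit QI; enqueue NO → queue [FW, AE, NC, JM, HJ, AX, PX, NO]
Visit FW; enqueue LY → queue [AE, NC, JM, HJ, AX, PX, NO, LY]
Visit AE; enqueue UC → queue [NC, JM, HJ, AX, PX, NO, LY, UC]
Visit NC → queue [JM, HJ, AX, PX, NO, LY, UC]
Visit JM → queue [HJ, AX, PX, NO, LY, UC]
Visit HJ → queue [AX, PX, NO, LY, UC]
Visit AX → queue [PX, NO, LY, UC]
Visit PX → queue [NO, LY, UC]
Visit NO → queue [LY, UC]
Visit LY → queue [UC]
Visit UC → queue []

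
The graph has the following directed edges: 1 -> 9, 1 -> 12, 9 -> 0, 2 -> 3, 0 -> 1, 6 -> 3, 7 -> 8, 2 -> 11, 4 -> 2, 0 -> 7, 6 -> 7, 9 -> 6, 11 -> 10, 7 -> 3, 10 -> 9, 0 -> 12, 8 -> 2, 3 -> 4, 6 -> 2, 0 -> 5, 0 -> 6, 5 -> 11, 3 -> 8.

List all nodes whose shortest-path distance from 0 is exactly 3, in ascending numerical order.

4, 10

Level 0: 0
Level 1: 1, 5, 6, 7, 12
Level 2: 2, 3, 8, 9, 11
Level 3: 4, 10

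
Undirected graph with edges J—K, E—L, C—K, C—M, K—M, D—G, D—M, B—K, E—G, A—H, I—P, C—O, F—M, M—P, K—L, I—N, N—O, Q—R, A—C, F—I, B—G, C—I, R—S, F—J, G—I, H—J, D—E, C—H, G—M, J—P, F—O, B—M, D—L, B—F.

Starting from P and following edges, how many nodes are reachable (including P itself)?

16

BFS from P visits: P, I, J, M, C, F, G, N, H, K, B, D, A, O, E, L
Reachable nodes: 16 of 19 total.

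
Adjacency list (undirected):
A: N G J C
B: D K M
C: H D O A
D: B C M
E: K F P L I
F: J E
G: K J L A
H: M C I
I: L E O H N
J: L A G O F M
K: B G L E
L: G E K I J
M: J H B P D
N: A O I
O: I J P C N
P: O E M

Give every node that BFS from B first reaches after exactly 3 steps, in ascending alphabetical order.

A, F, I, O

Level 0: B
Level 1: D, K, M
Level 2: C, E, G, H, J, L, P
Level 3: A, F, I, O
Level 4: N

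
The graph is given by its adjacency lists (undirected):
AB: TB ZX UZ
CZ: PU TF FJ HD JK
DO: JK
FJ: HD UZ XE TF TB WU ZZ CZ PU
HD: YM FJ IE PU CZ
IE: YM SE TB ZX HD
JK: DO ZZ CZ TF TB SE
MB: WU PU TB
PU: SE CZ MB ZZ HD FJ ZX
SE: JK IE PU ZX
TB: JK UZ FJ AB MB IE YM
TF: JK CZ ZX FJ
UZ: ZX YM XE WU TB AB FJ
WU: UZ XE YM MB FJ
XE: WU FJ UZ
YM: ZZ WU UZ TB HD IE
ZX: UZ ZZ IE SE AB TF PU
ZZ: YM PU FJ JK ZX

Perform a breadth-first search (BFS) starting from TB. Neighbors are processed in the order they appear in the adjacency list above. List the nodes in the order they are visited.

Visit TB; enqueue JK, UZ, FJ, AB, MB, IE, YM → queue [JK, UZ, FJ, AB, MB, IE, YM]
Visit JK; enqueue DO, ZZ, CZ, TF, SE → queue [UZ, FJ, AB, MB, IE, YM, DO, ZZ, CZ, TF, SE]
Visit UZ; enqueue ZX, XE, WU → queue [FJ, AB, MB, IE, YM, DO, ZZ, CZ, TF, SE, ZX, XE, WU]
Visit FJ; enqueue HD, PU → queue [AB, MB, IE, YM, DO, ZZ, CZ, TF, SE, ZX, XE, WU, HD, PU]
Visit AB → queue [MB, IE, YM, DO, ZZ, CZ, TF, SE, ZX, XE, WU, HD, PU]
Visit MB → queue [IE, YM, DO, ZZ, CZ, TF, SE, ZX, XE, WU, HD, PU]
Visit IE → queue [YM, DO, ZZ, CZ, TF, SE, ZX, XE, WU, HD, PU]
Visit YM → queue [DO, ZZ, CZ, TF, SE, ZX, XE, WU, HD, PU]
Visit DO → queue [ZZ, CZ, TF, SE, ZX, XE, WU, HD, PU]
Visit ZZ → queue [CZ, TF, SE, ZX, XE, WU, HD, PU]
Visit CZ → queue [TF, SE, ZX, XE, WU, HD, PU]
Visit TF → queue [SE, ZX, XE, WU, HD, PU]
Visit SE → queue [ZX, XE, WU, HD, PU]
Visit ZX → queue [XE, WU, HD, PU]
Visit XE → queue [WU, HD, PU]
Visit WU → queue [HD, PU]
Visit HD → queue [PU]
Visit PU → queue []

TB, JK, UZ, FJ, AB, MB, IE, YM, DO, ZZ, CZ, TF, SE, ZX, XE, WU, HD, PU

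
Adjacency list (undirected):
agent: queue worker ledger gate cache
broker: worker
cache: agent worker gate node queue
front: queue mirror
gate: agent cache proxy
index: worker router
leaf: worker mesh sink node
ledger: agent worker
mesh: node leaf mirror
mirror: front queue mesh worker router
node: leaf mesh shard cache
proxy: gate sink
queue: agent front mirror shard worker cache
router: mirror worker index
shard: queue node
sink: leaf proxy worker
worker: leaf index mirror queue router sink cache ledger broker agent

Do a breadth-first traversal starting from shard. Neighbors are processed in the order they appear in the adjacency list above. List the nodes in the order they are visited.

Visit shard; enqueue queue, node → queue [queue, node]
Visit queue; enqueue agent, front, mirror, worker, cache → queue [node, agent, front, mirror, worker, cache]
Visit node; enqueue leaf, mesh → queue [agent, front, mirror, worker, cache, leaf, mesh]
Visit agent; enqueue ledger, gate → queue [front, mirror, worker, cache, leaf, mesh, ledger, gate]
Visit front → queue [mirror, worker, cache, leaf, mesh, ledger, gate]
Visit mirror; enqueue router → queue [worker, cache, leaf, mesh, ledger, gate, router]
Visit worker; enqueue index, sink, broker → queue [cache, leaf, mesh, ledger, gate, router, index, sink, broker]
Visit cache → queue [leaf, mesh, ledger, gate, router, index, sink, broker]
Visit leaf → queue [mesh, ledger, gate, router, index, sink, broker]
Visit mesh → queue [ledger, gate, router, index, sink, broker]
Visit ledger → queue [gate, router, index, sink, broker]
Visit gate; enqueue proxy → queue [router, index, sink, broker, proxy]
Visit router → queue [index, sink, broker, proxy]
Visit index → queue [sink, broker, proxy]
Visit sink → queue [broker, proxy]
Visit broker → queue [proxy]
Visit proxy → queue []

shard, queue, node, agent, front, mirror, worker, cache, leaf, mesh, ledger, gate, router, index, sink, broker, proxy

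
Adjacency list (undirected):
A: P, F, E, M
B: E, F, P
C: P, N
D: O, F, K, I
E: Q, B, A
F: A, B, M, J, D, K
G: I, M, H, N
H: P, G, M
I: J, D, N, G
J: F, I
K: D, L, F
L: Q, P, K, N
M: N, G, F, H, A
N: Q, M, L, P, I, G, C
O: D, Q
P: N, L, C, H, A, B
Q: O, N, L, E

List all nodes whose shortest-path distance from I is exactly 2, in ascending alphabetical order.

Level 0: I
Level 1: D, G, J, N
Level 2: C, F, H, K, L, M, O, P, Q
Level 3: A, B, E

C, F, H, K, L, M, O, P, Q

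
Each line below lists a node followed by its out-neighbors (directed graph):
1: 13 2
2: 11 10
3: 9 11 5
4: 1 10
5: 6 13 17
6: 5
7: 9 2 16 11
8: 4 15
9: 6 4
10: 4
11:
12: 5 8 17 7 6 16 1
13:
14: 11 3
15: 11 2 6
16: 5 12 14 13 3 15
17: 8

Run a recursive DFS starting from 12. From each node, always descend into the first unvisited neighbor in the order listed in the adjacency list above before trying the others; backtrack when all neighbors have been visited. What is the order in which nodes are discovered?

12 5 6 13 17 8 4 1 2 11 10 15 7 9 16 14 3

Visit 12
12 → 5
5 → 6
5 → 13
5 → 17
17 → 8
8 → 4
4 → 1
1 → 2
2 → 11
2 → 10
8 → 15
12 → 7
7 → 9
7 → 16
16 → 14
14 → 3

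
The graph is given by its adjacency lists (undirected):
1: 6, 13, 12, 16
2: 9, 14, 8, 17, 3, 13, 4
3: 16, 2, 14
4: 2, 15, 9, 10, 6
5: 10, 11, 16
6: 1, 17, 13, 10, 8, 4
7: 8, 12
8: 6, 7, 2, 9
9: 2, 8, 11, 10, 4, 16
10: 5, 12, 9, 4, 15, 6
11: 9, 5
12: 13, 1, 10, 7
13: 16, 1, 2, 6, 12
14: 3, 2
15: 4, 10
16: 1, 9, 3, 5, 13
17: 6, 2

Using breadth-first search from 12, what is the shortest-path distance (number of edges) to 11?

3

Level 0: 12
Level 1: 1, 7, 10, 13
Level 2: 2, 4, 5, 6, 8, 9, 15, 16
Level 3: 3, 11, 14, 17
11 first appears at level 3.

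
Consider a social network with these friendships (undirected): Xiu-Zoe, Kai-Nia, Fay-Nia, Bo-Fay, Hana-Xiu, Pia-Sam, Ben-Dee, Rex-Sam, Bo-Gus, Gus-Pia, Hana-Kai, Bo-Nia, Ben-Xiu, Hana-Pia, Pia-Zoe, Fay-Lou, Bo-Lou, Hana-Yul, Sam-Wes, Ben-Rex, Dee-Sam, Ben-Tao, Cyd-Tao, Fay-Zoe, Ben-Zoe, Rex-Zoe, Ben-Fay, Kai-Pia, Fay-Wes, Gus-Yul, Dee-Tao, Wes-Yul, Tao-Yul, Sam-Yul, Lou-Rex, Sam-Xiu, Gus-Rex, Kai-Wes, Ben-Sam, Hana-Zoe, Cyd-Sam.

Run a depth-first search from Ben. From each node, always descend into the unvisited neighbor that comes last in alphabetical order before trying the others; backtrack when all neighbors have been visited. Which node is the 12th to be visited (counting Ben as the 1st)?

Visit Ben
Ben → Zoe
Zoe → Xiu
Xiu → Sam
Sam → Yul
Yul → Wes
Wes → Kai
Kai → Pia
Pia → Hana
Pia → Gus
Gus → Rex
Rex → Lou
Lou → Fay
Fay → Nia
Nia → Bo
Yul → Tao
Tao → Dee
Tao → Cyd

Visit order: Ben, Zoe, Xiu, Sam, Yul, Wes, Kai, Pia, Hana, Gus, Rex, Lou, Fay, Nia, Bo, Tao, Dee, Cyd

Lou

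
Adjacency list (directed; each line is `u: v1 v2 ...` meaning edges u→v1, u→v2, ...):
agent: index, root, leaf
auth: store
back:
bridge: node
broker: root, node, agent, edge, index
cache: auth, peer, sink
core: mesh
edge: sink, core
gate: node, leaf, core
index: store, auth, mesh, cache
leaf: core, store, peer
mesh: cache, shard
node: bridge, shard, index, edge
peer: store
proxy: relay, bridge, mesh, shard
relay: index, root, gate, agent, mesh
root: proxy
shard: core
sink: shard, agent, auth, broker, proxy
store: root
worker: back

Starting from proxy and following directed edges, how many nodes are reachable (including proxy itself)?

19

BFS from proxy visits: proxy, shard, relay, mesh, bridge, core, root, index, gate, agent, cache, node, store, auth, leaf, sink, peer, edge, broker
Reachable nodes: 19 of 21 total.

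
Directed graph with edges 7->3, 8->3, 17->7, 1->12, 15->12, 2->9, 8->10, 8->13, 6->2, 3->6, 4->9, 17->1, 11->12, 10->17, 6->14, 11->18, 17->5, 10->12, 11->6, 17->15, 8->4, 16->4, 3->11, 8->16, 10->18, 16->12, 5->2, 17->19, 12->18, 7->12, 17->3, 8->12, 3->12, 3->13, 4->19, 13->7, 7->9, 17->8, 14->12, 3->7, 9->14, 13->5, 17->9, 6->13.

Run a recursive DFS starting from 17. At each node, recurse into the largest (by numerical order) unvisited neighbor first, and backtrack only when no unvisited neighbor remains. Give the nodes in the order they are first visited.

Visit 17
17 → 19
17 → 15
15 → 12
12 → 18
17 → 9
9 → 14
17 → 8
8 → 16
16 → 4
8 → 13
13 → 7
7 → 3
3 → 11
11 → 6
6 → 2
13 → 5
8 → 10
17 → 1

17 19 15 12 18 9 14 8 16 4 13 7 3 11 6 2 5 10 1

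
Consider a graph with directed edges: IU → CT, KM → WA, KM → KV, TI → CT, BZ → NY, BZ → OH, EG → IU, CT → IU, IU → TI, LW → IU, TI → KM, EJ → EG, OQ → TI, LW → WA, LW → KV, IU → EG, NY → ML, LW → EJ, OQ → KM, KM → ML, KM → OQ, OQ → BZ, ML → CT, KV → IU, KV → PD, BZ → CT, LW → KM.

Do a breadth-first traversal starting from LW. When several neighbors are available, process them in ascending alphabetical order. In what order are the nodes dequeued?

Visit LW; enqueue EJ, IU, KM, KV, WA → queue [EJ, IU, KM, KV, WA]
Visit EJ; enqueue EG → queue [IU, KM, KV, WA, EG]
Visit IU; enqueue CT, TI → queue [KM, KV, WA, EG, CT, TI]
Visit KM; enqueue ML, OQ → queue [KV, WA, EG, CT, TI, ML, OQ]
Visit KV; enqueue PD → queue [WA, EG, CT, TI, ML, OQ, PD]
Visit WA → queue [EG, CT, TI, ML, OQ, PD]
Visit EG → queue [CT, TI, ML, OQ, PD]
Visit CT → queue [TI, ML, OQ, PD]
Visit TI → queue [ML, OQ, PD]
Visit ML → queue [OQ, PD]
Visit OQ; enqueue BZ → queue [PD, BZ]
Visit PD → queue [BZ]
Visit BZ; enqueue NY, OH → queue [NY, OH]
Visit NY → queue [OH]
Visit OH → queue []

LW -> EJ -> IU -> KM -> KV -> WA -> EG -> CT -> TI -> ML -> OQ -> PD -> BZ -> NY -> OH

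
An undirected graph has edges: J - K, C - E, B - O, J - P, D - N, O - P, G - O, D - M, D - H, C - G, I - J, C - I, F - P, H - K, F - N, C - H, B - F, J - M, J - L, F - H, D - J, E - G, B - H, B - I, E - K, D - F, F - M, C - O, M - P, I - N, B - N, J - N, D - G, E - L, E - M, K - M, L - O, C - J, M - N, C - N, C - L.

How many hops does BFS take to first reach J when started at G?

2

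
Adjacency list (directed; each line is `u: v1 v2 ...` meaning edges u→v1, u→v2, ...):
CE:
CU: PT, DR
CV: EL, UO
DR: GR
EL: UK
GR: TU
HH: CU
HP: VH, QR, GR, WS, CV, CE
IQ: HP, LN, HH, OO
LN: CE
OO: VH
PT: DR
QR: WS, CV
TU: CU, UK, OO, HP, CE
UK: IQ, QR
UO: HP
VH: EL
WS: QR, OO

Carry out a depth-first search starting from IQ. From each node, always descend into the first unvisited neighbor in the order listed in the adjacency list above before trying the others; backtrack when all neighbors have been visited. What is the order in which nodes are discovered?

Visit IQ
IQ → HP
HP → VH
VH → EL
EL → UK
UK → QR
QR → WS
WS → OO
QR → CV
CV → UO
HP → GR
GR → TU
TU → CU
CU → PT
PT → DR
TU → CE
IQ → LN
IQ → HH

IQ, HP, VH, EL, UK, QR, WS, OO, CV, UO, GR, TU, CU, PT, DR, CE, LN, HH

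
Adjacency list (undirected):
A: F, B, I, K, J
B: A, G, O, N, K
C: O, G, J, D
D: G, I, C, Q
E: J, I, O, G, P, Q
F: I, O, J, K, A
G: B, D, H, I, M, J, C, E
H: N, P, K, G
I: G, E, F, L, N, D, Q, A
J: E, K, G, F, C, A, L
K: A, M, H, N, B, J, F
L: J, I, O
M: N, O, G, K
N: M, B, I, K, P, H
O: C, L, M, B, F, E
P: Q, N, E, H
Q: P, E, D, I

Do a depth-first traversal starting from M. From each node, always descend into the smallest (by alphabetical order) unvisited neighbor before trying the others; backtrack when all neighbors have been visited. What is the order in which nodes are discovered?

M → G → B → A → F → I → D → C → J → E → O → L → P → H → K → N → Q

Visit M
M → G
G → B
B → A
A → F
F → I
I → D
D → C
C → J
J → E
E → O
O → L
E → P
P → H
H → K
K → N
P → Q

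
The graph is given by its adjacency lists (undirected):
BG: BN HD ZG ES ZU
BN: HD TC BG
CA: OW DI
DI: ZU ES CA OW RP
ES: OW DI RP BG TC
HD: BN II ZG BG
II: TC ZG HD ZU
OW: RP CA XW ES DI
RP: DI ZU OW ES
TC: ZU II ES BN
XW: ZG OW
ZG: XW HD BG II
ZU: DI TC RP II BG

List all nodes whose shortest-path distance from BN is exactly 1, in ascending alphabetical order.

Level 0: BN
Level 1: BG, HD, TC
Level 2: ES, II, ZG, ZU
Level 3: DI, OW, RP, XW
Level 4: CA

BG, HD, TC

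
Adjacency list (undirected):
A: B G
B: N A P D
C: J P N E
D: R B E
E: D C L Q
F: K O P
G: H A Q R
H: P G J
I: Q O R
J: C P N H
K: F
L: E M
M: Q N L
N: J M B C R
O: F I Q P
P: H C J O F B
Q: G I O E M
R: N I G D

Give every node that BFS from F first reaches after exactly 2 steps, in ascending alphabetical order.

B, C, H, I, J, Q

Level 0: F
Level 1: K, O, P
Level 2: B, C, H, I, J, Q
Level 3: A, D, E, G, M, N, R
Level 4: L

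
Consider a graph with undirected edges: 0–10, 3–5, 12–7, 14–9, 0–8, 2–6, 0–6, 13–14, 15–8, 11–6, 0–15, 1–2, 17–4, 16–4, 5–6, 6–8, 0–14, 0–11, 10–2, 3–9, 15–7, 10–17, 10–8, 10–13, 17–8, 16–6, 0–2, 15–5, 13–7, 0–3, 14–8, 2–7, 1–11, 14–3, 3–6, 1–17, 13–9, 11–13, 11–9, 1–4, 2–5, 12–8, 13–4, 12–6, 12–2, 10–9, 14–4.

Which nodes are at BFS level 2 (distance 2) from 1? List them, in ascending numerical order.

Level 0: 1
Level 1: 2, 4, 11, 17
Level 2: 0, 5, 6, 7, 8, 9, 10, 12, 13, 14, 16
Level 3: 3, 15

0, 5, 6, 7, 8, 9, 10, 12, 13, 14, 16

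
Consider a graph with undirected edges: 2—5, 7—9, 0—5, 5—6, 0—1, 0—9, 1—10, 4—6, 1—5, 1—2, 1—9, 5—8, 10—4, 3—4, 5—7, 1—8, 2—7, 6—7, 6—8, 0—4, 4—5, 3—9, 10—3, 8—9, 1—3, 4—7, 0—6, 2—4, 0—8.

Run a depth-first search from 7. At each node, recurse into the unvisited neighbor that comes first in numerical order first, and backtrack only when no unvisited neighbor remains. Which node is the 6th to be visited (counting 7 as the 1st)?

3

Visit 7
7 → 2
2 → 1
1 → 0
0 → 4
4 → 3
3 → 9
9 → 8
8 → 5
5 → 6
3 → 10

Visit order: 7, 2, 1, 0, 4, 3, 9, 8, 5, 6, 10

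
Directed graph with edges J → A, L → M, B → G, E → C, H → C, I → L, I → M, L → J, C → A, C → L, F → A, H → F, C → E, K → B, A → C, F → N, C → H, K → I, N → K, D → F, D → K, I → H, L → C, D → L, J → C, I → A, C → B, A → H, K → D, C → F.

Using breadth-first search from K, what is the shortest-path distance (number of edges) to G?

Level 0: K
Level 1: B, D, I
Level 2: A, F, G, H, L, M
Level 3: C, J, N
Level 4: E
G first appears at level 2.

2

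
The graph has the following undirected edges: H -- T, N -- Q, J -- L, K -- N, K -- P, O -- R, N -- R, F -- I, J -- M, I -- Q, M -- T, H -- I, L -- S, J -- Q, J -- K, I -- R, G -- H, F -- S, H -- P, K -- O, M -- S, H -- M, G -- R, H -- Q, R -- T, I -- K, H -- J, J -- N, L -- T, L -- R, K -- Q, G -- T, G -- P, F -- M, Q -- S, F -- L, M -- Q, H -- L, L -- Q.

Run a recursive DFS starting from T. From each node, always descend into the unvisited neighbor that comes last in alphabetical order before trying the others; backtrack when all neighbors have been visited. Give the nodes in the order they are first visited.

T R O K Q S M J N L H P G I F

Visit T
T → R
R → O
O → K
K → Q
Q → S
S → M
M → J
J → N
J → L
L → H
H → P
P → G
H → I
I → F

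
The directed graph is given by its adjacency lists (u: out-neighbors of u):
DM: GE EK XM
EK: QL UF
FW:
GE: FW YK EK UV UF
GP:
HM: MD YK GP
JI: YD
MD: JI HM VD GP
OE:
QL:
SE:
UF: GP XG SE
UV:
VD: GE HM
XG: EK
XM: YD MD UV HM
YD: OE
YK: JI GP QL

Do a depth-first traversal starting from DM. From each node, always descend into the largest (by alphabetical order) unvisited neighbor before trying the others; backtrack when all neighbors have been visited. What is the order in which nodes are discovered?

DM -> XM -> YD -> OE -> UV -> MD -> VD -> HM -> YK -> QL -> JI -> GP -> GE -> UF -> XG -> EK -> SE -> FW

Visit DM
DM → XM
XM → YD
YD → OE
XM → UV
XM → MD
MD → VD
VD → HM
HM → YK
YK → QL
YK → JI
YK → GP
VD → GE
GE → UF
UF → XG
XG → EK
UF → SE
GE → FW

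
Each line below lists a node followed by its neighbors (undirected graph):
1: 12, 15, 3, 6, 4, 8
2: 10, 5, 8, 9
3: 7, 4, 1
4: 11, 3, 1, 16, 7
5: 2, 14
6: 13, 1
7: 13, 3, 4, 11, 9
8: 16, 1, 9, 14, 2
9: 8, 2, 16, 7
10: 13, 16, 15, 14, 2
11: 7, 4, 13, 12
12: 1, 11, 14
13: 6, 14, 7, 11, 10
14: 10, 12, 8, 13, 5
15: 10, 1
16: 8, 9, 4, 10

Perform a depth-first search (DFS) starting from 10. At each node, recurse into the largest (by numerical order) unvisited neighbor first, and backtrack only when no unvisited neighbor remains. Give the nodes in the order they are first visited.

10, 16, 9, 8, 14, 13, 11, 12, 1, 15, 6, 4, 7, 3, 5, 2

Visit 10
10 → 16
16 → 9
9 → 8
8 → 14
14 → 13
13 → 11
11 → 12
12 → 1
1 → 15
1 → 6
1 → 4
4 → 7
7 → 3
14 → 5
5 → 2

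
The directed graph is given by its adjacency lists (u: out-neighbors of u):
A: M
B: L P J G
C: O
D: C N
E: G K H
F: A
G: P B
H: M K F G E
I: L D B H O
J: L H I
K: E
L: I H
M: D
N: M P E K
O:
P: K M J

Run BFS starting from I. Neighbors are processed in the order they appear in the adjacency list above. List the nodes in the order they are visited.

I, L, D, B, H, O, C, N, P, J, G, M, K, F, E, A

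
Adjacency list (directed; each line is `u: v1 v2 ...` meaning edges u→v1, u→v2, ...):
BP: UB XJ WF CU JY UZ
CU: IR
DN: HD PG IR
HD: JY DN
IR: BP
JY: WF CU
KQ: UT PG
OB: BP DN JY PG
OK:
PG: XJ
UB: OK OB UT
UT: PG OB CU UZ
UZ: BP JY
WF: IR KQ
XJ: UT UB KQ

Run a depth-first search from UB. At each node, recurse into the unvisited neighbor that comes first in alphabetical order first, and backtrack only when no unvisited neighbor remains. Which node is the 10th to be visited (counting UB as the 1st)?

Visit UB
UB → OB
OB → BP
BP → CU
CU → IR
BP → JY
JY → WF
WF → KQ
KQ → PG
PG → XJ
XJ → UT
UT → UZ
OB → DN
DN → HD
UB → OK

Visit order: UB, OB, BP, CU, IR, JY, WF, KQ, PG, XJ, UT, UZ, DN, HD, OK

XJ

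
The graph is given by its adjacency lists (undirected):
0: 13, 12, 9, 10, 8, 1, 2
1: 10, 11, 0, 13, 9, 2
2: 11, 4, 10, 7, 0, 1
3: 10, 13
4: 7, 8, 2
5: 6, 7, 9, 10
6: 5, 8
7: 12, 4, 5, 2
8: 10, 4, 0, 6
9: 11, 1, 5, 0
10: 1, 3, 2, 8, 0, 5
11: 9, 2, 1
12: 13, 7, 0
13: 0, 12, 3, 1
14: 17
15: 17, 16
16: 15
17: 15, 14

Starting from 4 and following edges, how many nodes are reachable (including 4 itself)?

BFS from 4 visits: 4, 7, 8, 2, 12, 5, 10, 0, 6, 11, 1, 13, 9, 3
Reachable nodes: 14 of 18 total.

14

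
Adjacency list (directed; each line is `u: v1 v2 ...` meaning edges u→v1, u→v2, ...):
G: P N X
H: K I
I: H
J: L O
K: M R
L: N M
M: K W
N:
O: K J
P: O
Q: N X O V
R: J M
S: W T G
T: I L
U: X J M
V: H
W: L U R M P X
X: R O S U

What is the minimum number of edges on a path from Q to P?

4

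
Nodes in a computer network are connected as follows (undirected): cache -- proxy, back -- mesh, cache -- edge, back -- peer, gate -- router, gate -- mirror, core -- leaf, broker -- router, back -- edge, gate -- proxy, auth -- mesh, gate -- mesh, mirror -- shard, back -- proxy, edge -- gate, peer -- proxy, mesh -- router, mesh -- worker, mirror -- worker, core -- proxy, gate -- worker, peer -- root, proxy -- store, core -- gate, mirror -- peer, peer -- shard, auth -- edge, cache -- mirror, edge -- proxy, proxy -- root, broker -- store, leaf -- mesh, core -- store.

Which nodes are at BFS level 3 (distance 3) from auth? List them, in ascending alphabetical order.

broker, core, mirror, peer, root, store

Level 0: auth
Level 1: edge, mesh
Level 2: back, cache, gate, leaf, proxy, router, worker
Level 3: broker, core, mirror, peer, root, store
Level 4: shard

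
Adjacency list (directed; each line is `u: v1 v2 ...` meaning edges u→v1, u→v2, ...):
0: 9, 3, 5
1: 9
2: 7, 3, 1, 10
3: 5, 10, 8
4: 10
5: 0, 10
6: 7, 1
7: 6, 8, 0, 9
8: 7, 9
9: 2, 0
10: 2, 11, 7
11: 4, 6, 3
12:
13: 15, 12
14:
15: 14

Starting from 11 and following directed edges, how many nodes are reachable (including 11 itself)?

12

BFS from 11 visits: 11, 6, 4, 3, 7, 1, 10, 8, 5, 9, 0, 2
Reachable nodes: 12 of 16 total.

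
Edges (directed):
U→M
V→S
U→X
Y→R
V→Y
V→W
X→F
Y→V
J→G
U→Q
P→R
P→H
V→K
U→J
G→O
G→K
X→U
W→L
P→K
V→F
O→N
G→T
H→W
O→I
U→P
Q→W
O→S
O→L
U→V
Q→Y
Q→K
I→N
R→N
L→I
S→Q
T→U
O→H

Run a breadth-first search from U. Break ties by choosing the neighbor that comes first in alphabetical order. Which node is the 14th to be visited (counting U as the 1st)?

Visit U; enqueue J, M, P, Q, V, X → queue [J, M, P, Q, V, X]
Visit J; enqueue G → queue [M, P, Q, V, X, G]
Visit M → queue [P, Q, V, X, G]
Visit P; enqueue H, K, R → queue [Q, V, X, G, H, K, R]
Visit Q; enqueue W, Y → queue [V, X, G, H, K, R, W, Y]
Visit V; enqueue F, S → queue [X, G, H, K, R, W, Y, F, S]
Visit X → queue [G, H, K, R, W, Y, F, S]
Visit G; enqueue O, T → queue [H, K, R, W, Y, F, S, O, T]
Visit H → queue [K, R, W, Y, F, S, O, T]
Visit K → queue [R, W, Y, F, S, O, T]
Visit R; enqueue N → queue [W, Y, F, S, O, T, N]
Visit W; enqueue L → queue [Y, F, S, O, T, N, L]
Visit Y → queue [F, S, O, T, N, L]
Visit F → queue [S, O, T, N, L]
Visit S → queue [O, T, N, L]
Visit O; enqueue I → queue [T, N, L, I]
Visit T → queue [N, L, I]
Visit N → queue [L, I]
Visit L → queue [I]
Visit I → queue []

Visit order: U, J, M, P, Q, V, X, G, H, K, R, W, Y, F, S, O, T, N, L, I

F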